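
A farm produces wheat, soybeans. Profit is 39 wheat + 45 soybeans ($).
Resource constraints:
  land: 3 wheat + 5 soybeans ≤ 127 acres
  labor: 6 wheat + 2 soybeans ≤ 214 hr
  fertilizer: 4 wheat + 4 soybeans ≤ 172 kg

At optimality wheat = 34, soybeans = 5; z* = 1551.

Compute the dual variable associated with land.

Check each constraint at x*: land 127/127 (tight); labor 214/214 (tight); fertilizer 156/172 (slack 16).
By complementary slackness, y = 0 for the non-binding constraint.
The binding rows give the dual system: 3·y_land + 6·y_labor = 39 and 5·y_land + 2·y_labor = 45.
This yields shadow prices y_land = 8, y_labor = 2.5.
Shadow price of land = 8.

8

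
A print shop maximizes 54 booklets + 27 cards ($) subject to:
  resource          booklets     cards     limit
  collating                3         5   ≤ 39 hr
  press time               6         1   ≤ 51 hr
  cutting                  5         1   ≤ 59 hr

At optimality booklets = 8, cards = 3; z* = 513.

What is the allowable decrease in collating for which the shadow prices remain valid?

13.5

Binding constraints: collating, press time. The basis is B = [[3,5],[6,1]] with det -27.
Per unit decrease in collating, x* moves by d = (0.037, -0.2222).
The basis stays optimal until cards reaches 0; allowable decrease = 13.5 hr.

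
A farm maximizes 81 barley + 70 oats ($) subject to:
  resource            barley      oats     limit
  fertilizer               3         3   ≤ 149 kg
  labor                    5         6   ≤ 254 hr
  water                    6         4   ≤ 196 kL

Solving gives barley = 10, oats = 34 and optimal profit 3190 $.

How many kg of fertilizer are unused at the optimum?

17

fertilizer used = 3·10 + 3·34 = 132; slack = 149 − 132 = 17.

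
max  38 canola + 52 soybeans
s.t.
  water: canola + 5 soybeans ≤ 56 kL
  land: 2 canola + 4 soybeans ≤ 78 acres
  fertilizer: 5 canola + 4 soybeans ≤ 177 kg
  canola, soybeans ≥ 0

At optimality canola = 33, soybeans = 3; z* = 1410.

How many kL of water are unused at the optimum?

8

water used = 1·33 + 5·3 = 48; slack = 56 − 48 = 8.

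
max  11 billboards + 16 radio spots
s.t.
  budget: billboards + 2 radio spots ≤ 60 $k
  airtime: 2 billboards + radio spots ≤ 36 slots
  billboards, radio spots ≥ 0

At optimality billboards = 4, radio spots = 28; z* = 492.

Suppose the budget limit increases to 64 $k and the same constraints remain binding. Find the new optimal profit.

Both budget and airtime are binding at x*.
Dual feasibility on the basic columns requires 1·y_budget + 2·y_airtime = 11, 2·y_budget + 1·y_airtime = 16.
Solving: y_budget = 7, y_airtime = 2.
Δz = y_budget·Δb = 7 × (4) = 28, so new z* = 492 + 28 = 520.

520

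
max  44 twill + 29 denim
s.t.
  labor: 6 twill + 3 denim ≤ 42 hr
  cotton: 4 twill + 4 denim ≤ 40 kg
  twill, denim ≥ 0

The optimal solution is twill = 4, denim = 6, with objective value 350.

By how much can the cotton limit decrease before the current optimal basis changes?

12

Binding constraints: labor, cotton. The basis is B = [[6,3],[4,4]] with det 12.
Per unit decrease in cotton, x* moves by d = (0.25, -0.5).
The basis stays optimal until denim reaches 0; allowable decrease = 12 kg.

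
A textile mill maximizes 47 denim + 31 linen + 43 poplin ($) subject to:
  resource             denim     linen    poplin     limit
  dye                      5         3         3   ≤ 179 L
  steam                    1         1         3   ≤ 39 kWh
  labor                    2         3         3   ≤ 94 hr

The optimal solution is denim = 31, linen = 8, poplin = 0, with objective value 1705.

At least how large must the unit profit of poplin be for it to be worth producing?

Check each constraint at x*: dye 179/179 (tight); steam 39/39 (tight); labor 86/94 (slack 8).
Since labor is not tight, its dual is 0.
From A_Bᵀ y = c: 5·y_dye + 1·y_steam = 47; 3·y_dye + 1·y_steam = 31.
Solving: y_dye = 8, y_steam = 7.
poplin enters the basis when its profit ≥ yᵀa₃ = 8·3 + 7·3 = 45.

45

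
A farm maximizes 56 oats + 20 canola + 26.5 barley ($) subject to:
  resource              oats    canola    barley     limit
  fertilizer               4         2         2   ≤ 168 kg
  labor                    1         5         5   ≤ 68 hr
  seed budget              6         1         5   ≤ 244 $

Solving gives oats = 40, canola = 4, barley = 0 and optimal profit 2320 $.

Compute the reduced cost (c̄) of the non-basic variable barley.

Binding: fertilizer and seed budget. Non-binding: labor (8 unused).
By complementary slackness, y = 0 for the non-binding constraint.
From A_Bᵀ y = c: 4·y_fertilizer + 6·y_seed budget = 56; 2·y_fertilizer + 1·y_seed budget = 20.
Solving: y_fertilizer = 8, y_seed budget = 4.
Reduced cost of barley: c₃ − yᵀa₃ = 26.5 − (8·2 + 4·5) = 26.5 − 36 = -9.5.

-9.5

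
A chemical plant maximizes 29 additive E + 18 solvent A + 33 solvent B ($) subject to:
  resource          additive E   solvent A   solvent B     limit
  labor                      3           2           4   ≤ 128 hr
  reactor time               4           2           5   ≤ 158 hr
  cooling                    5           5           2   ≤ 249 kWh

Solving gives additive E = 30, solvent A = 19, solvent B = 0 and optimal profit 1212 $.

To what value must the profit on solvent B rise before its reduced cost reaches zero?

Binding: labor and reactor time. Non-binding: cooling (4 unused).
By complementary slackness, y = 0 for the non-binding constraint.
Dual feasibility on the basic columns requires 3·y_labor + 4·y_reactor time = 29, 2·y_labor + 2·y_reactor time = 18.
This yields shadow prices y_labor = 7, y_reactor time = 2.
solvent B enters the basis when its profit ≥ yᵀa₃ = 7·4 + 2·5 = 38.

38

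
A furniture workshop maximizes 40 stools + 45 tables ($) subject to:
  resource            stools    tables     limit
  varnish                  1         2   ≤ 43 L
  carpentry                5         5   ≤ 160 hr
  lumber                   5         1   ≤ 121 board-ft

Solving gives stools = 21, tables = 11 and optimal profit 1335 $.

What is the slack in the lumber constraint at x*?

5

lumber used = 5·21 + 1·11 = 116; slack = 121 − 116 = 5.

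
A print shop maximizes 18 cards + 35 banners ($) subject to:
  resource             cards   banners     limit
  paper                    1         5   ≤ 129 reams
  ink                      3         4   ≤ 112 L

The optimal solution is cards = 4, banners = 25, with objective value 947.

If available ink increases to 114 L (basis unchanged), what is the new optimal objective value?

Both paper and ink are binding at x*.
Dual feasibility on the basic columns requires 1·y_paper + 3·y_ink = 18, 5·y_paper + 4·y_ink = 35.
Solving: y_paper = 3, y_ink = 5.
Δz = y_ink·Δb = 5 × (2) = 10, so new z* = 947 + 10 = 957.

957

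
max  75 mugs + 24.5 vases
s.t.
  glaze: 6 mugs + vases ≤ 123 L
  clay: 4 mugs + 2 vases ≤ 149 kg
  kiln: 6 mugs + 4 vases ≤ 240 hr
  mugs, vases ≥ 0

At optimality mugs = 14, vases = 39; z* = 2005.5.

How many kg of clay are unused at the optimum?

15

clay used = 4·14 + 2·39 = 134; slack = 149 − 134 = 15.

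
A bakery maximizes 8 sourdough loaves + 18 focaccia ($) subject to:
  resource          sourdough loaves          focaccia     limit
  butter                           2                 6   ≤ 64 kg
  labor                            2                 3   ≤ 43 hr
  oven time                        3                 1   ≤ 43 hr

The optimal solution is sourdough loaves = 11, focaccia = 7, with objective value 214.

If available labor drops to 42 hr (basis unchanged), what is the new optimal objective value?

212

Check each constraint at x*: butter 64/64 (tight); labor 43/43 (tight); oven time 40/43 (slack 3).
Since oven time is not tight, its dual is 0.
From A_Bᵀ y = c: 2·y_butter + 2·y_labor = 8; 6·y_butter + 3·y_labor = 18.
This yields shadow prices y_butter = 2, y_labor = 2.
Δz = y_labor·Δb = 2 × (-1) = -2, so new z* = 214 − 2 = 212.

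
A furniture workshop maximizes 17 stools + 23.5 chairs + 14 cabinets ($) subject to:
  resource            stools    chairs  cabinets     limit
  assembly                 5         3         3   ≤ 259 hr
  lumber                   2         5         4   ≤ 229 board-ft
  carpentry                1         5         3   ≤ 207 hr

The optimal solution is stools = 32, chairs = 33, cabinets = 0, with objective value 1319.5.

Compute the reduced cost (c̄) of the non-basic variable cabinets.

Binding: assembly and lumber. Non-binding: carpentry (10 unused).
Since carpentry is not tight, its dual is 0.
The binding rows give the dual system: 5·y_assembly + 2·y_lumber = 17 and 3·y_assembly + 5·y_lumber = 23.5.
This yields shadow prices y_assembly = 2, y_lumber = 3.5.
Reduced cost of cabinets: c₃ − yᵀa₃ = 14 − (2·3 + 3.5·4) = 14 − 20 = -6.

-6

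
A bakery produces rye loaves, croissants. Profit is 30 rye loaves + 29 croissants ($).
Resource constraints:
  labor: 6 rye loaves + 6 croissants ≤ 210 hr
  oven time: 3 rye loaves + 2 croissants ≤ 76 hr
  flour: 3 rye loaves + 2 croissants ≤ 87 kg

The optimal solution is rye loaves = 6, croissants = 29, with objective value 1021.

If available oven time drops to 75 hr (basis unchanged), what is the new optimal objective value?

Check each constraint at x*: labor 210/210 (tight); oven time 76/76 (tight); flour 76/87 (slack 11).
Slack constraints have shadow price 0 (complementary slackness).
The binding rows give the dual system: 6·y_labor + 3·y_oven time = 30 and 6·y_labor + 2·y_oven time = 29.
Solving: y_labor = 4.5, y_oven time = 1.
Δz = y_oven time·Δb = 1 × (-1) = -1, so new z* = 1021 − 1 = 1020.

1020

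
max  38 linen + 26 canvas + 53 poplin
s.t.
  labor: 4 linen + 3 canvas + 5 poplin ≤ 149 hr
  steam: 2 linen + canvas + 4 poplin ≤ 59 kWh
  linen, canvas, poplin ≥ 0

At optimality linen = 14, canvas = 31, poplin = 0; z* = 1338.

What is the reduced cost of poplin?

-2

Both labor and steam are binding at x*.
From A_Bᵀ y = c: 4·y_labor + 2·y_steam = 38; 3·y_labor + 1·y_steam = 26.
Solving: y_labor = 7, y_steam = 5.
Reduced cost of poplin: c₃ − yᵀa₃ = 53 − (7·5 + 5·4) = 53 − 55 = -2.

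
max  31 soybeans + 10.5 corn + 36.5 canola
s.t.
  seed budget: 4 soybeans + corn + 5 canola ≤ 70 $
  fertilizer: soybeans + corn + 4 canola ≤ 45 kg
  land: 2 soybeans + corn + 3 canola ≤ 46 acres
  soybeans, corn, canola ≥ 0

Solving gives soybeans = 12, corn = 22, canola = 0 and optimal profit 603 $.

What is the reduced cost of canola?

Check each constraint at x*: seed budget 70/70 (tight); fertilizer 34/45 (slack 11); land 46/46 (tight).
By complementary slackness, y = 0 for the non-binding constraint.
From A_Bᵀ y = c: 4·y_seed budget + 2·y_land = 31; 1·y_seed budget + 1·y_land = 10.5.
→ y_seed budget = 5 and y_land = 5.5.
Reduced cost of canola: c₃ − yᵀa₃ = 36.5 − (5·5 + 5.5·3) = 36.5 − 41.5 = -5.

-5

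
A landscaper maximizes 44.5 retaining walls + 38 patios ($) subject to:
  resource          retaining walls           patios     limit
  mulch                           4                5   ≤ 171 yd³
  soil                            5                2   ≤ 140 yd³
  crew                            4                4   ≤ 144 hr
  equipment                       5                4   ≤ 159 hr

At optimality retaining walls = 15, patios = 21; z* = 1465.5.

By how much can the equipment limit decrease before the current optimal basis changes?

Binding constraints: crew, equipment. The basis is B = [[4,4],[5,4]] with det -4.
Per unit decrease in equipment, x* moves by d = (-1, 1).
The basis stays optimal until mulch becomes binding; allowable decrease = 6 hr.

6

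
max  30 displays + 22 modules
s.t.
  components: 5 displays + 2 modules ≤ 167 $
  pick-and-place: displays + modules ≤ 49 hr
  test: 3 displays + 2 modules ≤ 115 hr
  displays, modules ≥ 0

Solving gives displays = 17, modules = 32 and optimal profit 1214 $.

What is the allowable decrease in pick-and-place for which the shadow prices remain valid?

Binding constraints: pick-and-place, test. The basis is B = [[1,1],[3,2]] with det -1.
Per unit decrease in pick-and-place, x* moves by d = (2, -3).
The basis stays optimal until components becomes binding; allowable decrease = 4.5 hr.

4.5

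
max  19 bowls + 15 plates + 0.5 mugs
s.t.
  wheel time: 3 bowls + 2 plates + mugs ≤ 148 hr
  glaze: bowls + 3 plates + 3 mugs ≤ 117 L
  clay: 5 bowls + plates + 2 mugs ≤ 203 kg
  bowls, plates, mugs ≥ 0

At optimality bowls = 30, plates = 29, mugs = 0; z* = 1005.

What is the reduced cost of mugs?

At the optimum: wheel time uses 148 of 148 (binding); glaze uses 117 of 117 (binding); clay uses 179 of 203 (slack = 24).
Since clay is not tight, its dual is 0.
Dual feasibility on the basic columns requires 3·y_wheel time + 1·y_glaze = 19, 2·y_wheel time + 3·y_glaze = 15.
Solving: y_wheel time = 6, y_glaze = 1.
Reduced cost of mugs: c₃ − yᵀa₃ = 0.5 − (6·1 + 1·3) = 0.5 − 9 = -8.5.

-8.5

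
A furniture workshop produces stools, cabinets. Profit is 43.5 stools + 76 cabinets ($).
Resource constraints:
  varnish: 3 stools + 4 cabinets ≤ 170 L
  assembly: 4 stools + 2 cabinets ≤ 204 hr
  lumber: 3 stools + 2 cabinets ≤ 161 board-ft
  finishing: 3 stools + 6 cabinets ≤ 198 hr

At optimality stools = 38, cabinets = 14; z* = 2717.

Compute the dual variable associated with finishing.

Check each constraint at x*: varnish 170/170 (tight); assembly 180/204 (slack 24); lumber 142/161 (slack 19); finishing 198/198 (tight).
Since assembly, lumber are not tight, their duals are 0.
Dual feasibility on the basic columns requires 3·y_varnish + 3·y_finishing = 43.5, 4·y_varnish + 6·y_finishing = 76.
This yields shadow prices y_varnish = 5.5, y_finishing = 9.
Shadow price of finishing = 9.

9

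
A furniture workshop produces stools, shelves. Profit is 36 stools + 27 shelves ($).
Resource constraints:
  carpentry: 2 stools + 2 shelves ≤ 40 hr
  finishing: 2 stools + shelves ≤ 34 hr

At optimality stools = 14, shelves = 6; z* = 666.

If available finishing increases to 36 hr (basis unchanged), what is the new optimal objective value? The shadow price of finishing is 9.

Δb = 2, so new z* = 666 + (9)·(2) = 666 + 18 = 684.

684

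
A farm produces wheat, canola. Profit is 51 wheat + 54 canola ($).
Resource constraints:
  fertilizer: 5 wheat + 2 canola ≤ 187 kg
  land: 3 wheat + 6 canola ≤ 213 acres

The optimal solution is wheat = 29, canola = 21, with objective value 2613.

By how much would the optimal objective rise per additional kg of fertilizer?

Both fertilizer and land are binding at x*.
The binding rows give the dual system: 5·y_fertilizer + 3·y_land = 51 and 2·y_fertilizer + 6·y_land = 54.
This yields shadow prices y_fertilizer = 6, y_land = 7.
Shadow price of fertilizer = 6.

6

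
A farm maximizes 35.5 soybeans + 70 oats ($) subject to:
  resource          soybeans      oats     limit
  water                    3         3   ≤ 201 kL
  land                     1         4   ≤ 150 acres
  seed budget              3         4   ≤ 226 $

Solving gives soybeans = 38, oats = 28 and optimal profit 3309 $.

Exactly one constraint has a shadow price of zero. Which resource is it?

water: 198/201 (slack 3)
land: 150/150 (binding)
seed budget: 226/226 (binding)
By complementary slackness, a constraint with positive slack has shadow price 0 → water.

water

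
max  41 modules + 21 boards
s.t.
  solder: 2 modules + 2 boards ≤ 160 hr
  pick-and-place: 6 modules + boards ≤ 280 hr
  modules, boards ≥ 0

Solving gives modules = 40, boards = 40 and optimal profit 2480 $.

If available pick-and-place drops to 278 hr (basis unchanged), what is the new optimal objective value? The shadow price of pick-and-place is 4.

Δb = -2, so new z* = 2480 + (4)·(-2) = 2480 − 8 = 2472.

2472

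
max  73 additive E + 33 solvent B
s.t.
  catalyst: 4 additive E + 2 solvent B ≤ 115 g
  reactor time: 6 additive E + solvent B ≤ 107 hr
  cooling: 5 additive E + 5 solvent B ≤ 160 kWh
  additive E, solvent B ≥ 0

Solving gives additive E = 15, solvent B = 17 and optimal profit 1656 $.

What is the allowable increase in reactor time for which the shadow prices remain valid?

Binding constraints: reactor time, cooling. The basis is B = [[6,1],[5,5]] with det 25.
Per unit increase in reactor time, x* moves by d = (0.2, -0.2).
The basis stays optimal until catalyst becomes binding; allowable increase = 52.5 hr.

52.5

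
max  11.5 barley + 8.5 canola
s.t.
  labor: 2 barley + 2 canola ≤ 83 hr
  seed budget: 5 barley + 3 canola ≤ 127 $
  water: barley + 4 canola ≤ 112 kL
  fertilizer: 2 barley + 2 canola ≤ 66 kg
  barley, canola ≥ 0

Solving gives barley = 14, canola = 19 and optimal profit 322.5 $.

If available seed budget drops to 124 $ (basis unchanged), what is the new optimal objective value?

At the optimum: labor uses 66 of 83 (slack = 17); seed budget uses 127 of 127 (binding); water uses 90 of 112 (slack = 22); fertilizer uses 66 of 66 (binding).
By complementary slackness, y = 0 for the non-binding constraints.
The binding rows give the dual system: 5·y_seed budget + 2·y_fertilizer = 11.5 and 3·y_seed budget + 2·y_fertilizer = 8.5.
This yields shadow prices y_seed budget = 1.5, y_fertilizer = 2.
Δz = y_seed budget·Δb = 1.5 × (-3) = -4.5, so new z* = 322.5 − 4.5 = 318.

318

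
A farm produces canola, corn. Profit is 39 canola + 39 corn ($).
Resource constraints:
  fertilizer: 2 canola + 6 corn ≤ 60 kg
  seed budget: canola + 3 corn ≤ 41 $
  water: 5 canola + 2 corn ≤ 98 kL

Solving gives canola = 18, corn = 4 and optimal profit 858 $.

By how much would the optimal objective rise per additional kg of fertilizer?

4.5

Binding: fertilizer and water. Non-binding: seed budget (11 unused).
Slack constraints have shadow price 0 (complementary slackness).
From A_Bᵀ y = c: 2·y_fertilizer + 5·y_water = 39; 6·y_fertilizer + 2·y_water = 39.
→ y_fertilizer = 4.5 and y_water = 6.
Shadow price of fertilizer = 4.5.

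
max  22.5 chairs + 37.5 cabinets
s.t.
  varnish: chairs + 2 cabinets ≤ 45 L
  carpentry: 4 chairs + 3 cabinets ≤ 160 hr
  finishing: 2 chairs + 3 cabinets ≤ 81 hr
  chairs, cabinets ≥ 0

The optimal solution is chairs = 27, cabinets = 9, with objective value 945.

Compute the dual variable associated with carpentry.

At the optimum: varnish uses 45 of 45 (binding); carpentry uses 135 of 160 (slack = 25); finishing uses 81 of 81 (binding).
Slack constraints have shadow price 0 (complementary slackness).
The binding rows give the dual system: 1·y_varnish + 2·y_finishing = 22.5 and 2·y_varnish + 3·y_finishing = 37.5.
This yields shadow prices y_varnish = 7.5, y_finishing = 7.5.
Shadow price of carpentry = 0.

0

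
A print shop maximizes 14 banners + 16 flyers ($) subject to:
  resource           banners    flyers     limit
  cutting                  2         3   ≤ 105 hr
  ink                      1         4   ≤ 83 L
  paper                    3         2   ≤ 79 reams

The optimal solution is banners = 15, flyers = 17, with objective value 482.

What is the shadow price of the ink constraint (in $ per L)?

2

Check each constraint at x*: cutting 81/105 (slack 24); ink 83/83 (tight); paper 79/79 (tight).
Since cutting is not tight, its dual is 0.
The binding rows give the dual system: 1·y_ink + 3·y_paper = 14 and 4·y_ink + 2·y_paper = 16.
→ y_ink = 2 and y_paper = 4.
Shadow price of ink = 2.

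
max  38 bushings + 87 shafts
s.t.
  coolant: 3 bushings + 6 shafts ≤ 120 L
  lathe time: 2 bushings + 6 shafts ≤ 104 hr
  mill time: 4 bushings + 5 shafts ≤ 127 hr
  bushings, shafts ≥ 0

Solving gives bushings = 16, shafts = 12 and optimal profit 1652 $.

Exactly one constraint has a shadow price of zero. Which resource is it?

mill time

coolant: 120/120 (binding)
lathe time: 104/104 (binding)
mill time: 124/127 (slack 3)
By complementary slackness, a constraint with positive slack has shadow price 0 → mill time.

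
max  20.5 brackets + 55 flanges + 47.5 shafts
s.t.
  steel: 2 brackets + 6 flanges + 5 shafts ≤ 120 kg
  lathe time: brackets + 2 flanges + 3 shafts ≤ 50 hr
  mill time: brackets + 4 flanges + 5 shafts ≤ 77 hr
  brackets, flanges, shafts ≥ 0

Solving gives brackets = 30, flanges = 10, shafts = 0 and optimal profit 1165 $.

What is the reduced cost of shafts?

-7

At the optimum: steel uses 120 of 120 (binding); lathe time uses 50 of 50 (binding); mill time uses 70 of 77 (slack = 7).
Slack constraints have shadow price 0 (complementary slackness).
The binding rows give the dual system: 2·y_steel + 1·y_lathe time = 20.5 and 6·y_steel + 2·y_lathe time = 55.
This yields shadow prices y_steel = 7, y_lathe time = 6.5.
Reduced cost of shafts: c₃ − yᵀa₃ = 47.5 − (7·5 + 6.5·3) = 47.5 − 54.5 = -7.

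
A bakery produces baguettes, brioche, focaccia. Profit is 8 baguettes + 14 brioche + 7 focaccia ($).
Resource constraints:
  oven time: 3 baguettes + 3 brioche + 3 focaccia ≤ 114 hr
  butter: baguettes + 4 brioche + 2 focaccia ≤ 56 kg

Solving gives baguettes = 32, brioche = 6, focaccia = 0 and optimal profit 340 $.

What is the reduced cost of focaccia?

-3

At the optimum: oven time uses 114 of 114 (binding); butter uses 56 of 56 (binding).
Dual feasibility on the basic columns requires 3·y_oven time + 1·y_butter = 8, 3·y_oven time + 4·y_butter = 14.
→ y_oven time = 2 and y_butter = 2.
Reduced cost of focaccia: c₃ − yᵀa₃ = 7 − (2·3 + 2·2) = 7 − 10 = -3.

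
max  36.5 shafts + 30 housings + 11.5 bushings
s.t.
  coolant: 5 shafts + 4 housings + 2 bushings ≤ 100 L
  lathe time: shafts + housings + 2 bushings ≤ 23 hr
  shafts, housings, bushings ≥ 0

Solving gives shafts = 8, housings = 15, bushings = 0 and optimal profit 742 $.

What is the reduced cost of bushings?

-9.5

Check each constraint at x*: coolant 100/100 (tight); lathe time 23/23 (tight).
Dual feasibility on the basic columns requires 5·y_coolant + 1·y_lathe time = 36.5, 4·y_coolant + 1·y_lathe time = 30.
Solving: y_coolant = 6.5, y_lathe time = 4.
Reduced cost of bushings: c₃ − yᵀa₃ = 11.5 − (6.5·2 + 4·2) = 11.5 − 21 = -9.5.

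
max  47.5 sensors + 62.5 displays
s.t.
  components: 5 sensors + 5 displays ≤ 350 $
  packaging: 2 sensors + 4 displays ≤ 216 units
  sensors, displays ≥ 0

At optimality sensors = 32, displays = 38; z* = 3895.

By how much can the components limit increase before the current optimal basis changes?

190

Binding constraints: components, packaging. The basis is B = [[5,5],[2,4]] with det 10.
Per unit increase in components, x* moves by d = (0.4, -0.2).
The basis stays optimal until displays reaches 0; allowable increase = 190 $.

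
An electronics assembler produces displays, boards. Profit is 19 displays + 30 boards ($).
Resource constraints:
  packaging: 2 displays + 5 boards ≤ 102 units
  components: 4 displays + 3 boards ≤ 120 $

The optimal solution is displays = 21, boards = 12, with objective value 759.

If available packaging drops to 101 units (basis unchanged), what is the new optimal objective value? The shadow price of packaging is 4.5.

754.5

Δb = -1, so new z* = 759 + (4.5)·(-1) = 759 − 4.5 = 754.5.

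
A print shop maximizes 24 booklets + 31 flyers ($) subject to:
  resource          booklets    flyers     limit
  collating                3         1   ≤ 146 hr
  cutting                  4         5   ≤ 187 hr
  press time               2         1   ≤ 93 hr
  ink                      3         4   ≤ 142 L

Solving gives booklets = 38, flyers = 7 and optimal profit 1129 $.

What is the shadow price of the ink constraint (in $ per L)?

At the optimum: collating uses 121 of 146 (slack = 25); cutting uses 187 of 187 (binding); press time uses 83 of 93 (slack = 10); ink uses 142 of 142 (binding).
By complementary slackness, y = 0 for the non-binding constraints.
The binding rows give the dual system: 4·y_cutting + 3·y_ink = 24 and 5·y_cutting + 4·y_ink = 31.
Solving: y_cutting = 3, y_ink = 4.
Shadow price of ink = 4.

4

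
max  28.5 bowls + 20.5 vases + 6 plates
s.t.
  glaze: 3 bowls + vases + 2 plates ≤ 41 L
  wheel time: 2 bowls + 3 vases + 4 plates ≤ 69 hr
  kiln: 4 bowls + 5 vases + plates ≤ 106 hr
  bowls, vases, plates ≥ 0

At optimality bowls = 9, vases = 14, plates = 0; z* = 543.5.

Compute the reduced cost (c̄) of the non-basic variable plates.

-8

At the optimum: glaze uses 41 of 41 (binding); wheel time uses 60 of 69 (slack = 9); kiln uses 106 of 106 (binding).
By complementary slackness, y = 0 for the non-binding constraint.
The binding rows give the dual system: 3·y_glaze + 4·y_kiln = 28.5 and 1·y_glaze + 5·y_kiln = 20.5.
Solving: y_glaze = 5.5, y_kiln = 3.
Reduced cost of plates: c₃ − yᵀa₃ = 6 − (5.5·2 + 3·1) = 6 − 14 = -8.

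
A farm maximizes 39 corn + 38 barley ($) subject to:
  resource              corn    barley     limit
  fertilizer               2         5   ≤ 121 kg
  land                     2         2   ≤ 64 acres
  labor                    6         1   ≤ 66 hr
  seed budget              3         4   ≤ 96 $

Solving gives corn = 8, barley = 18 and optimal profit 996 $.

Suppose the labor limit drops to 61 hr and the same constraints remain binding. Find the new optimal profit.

986

Check each constraint at x*: fertilizer 106/121 (slack 15); land 52/64 (slack 12); labor 66/66 (tight); seed budget 96/96 (tight).
Since fertilizer, land are not tight, their duals are 0.
Dual feasibility on the basic columns requires 6·y_labor + 3·y_seed budget = 39, 1·y_labor + 4·y_seed budget = 38.
This yields shadow prices y_labor = 2, y_seed budget = 9.
Δz = y_labor·Δb = 2 × (-5) = -10, so new z* = 996 − 10 = 986.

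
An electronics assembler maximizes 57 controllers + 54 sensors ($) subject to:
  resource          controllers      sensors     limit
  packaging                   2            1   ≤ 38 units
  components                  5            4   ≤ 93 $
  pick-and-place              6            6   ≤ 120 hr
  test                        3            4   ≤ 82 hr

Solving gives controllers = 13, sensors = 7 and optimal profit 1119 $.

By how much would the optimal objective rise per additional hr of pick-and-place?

At the optimum: packaging uses 33 of 38 (slack = 5); components uses 93 of 93 (binding); pick-and-place uses 120 of 120 (binding); test uses 67 of 82 (slack = 15).
Since packaging, test are not tight, their duals are 0.
Dual feasibility on the basic columns requires 5·y_components + 6·y_pick-and-place = 57, 4·y_components + 6·y_pick-and-place = 54.
Solving: y_components = 3, y_pick-and-place = 7.
Shadow price of pick-and-place = 7.

7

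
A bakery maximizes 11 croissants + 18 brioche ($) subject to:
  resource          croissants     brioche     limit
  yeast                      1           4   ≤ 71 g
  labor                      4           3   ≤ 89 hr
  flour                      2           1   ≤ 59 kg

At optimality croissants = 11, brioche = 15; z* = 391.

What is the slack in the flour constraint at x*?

22

flour used = 2·11 + 1·15 = 37; slack = 59 − 37 = 22.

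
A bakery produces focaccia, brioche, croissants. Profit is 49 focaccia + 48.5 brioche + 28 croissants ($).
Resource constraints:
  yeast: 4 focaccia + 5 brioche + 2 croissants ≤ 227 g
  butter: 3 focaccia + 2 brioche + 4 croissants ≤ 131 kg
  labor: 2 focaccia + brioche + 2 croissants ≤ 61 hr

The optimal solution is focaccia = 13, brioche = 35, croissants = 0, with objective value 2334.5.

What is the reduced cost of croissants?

-5

Check each constraint at x*: yeast 227/227 (tight); butter 109/131 (slack 22); labor 61/61 (tight).
Since butter is not tight, its dual is 0.
The binding rows give the dual system: 4·y_yeast + 2·y_labor = 49 and 5·y_yeast + 1·y_labor = 48.5.
Solving: y_yeast = 8, y_labor = 8.5.
Reduced cost of croissants: c₃ − yᵀa₃ = 28 − (8·2 + 8.5·2) = 28 − 33 = -5.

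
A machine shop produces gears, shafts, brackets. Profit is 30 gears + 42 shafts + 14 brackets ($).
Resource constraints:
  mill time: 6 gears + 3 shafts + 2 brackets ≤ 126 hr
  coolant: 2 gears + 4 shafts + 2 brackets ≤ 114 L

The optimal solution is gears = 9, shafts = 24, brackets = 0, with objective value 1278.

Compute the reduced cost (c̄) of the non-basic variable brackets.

-8

At the optimum: mill time uses 126 of 126 (binding); coolant uses 114 of 114 (binding).
The binding rows give the dual system: 6·y_mill time + 2·y_coolant = 30 and 3·y_mill time + 4·y_coolant = 42.
This yields shadow prices y_mill time = 2, y_coolant = 9.
Reduced cost of brackets: c₃ − yᵀa₃ = 14 − (2·2 + 9·2) = 14 − 22 = -8.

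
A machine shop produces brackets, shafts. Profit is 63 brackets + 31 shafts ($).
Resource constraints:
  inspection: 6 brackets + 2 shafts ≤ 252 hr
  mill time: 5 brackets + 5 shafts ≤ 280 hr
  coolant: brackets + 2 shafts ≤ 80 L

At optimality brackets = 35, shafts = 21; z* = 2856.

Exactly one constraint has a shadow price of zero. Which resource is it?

coolant

inspection: 252/252 (binding)
mill time: 280/280 (binding)
coolant: 77/80 (slack 3)
By complementary slackness, a constraint with positive slack has shadow price 0 → coolant.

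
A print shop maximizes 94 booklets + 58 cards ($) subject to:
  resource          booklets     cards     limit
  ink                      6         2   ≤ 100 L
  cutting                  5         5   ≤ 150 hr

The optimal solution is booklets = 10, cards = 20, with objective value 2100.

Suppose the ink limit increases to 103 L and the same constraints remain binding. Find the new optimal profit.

2127

At the optimum: ink uses 100 of 100 (binding); cutting uses 150 of 150 (binding).
Dual feasibility on the basic columns requires 6·y_ink + 5·y_cutting = 94, 2·y_ink + 5·y_cutting = 58.
Solving: y_ink = 9, y_cutting = 8.
Δz = y_ink·Δb = 9 × (3) = 27, so new z* = 2100 + 27 = 2127.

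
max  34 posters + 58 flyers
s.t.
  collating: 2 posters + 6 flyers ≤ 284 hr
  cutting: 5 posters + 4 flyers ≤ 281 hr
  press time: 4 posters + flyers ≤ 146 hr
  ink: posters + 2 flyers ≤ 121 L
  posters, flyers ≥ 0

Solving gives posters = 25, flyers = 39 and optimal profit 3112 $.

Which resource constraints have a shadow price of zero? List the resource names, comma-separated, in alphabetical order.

ink, press time

collating: 284/284 (binding)
cutting: 281/281 (binding)
press time: 139/146 (slack 7)
ink: 103/121 (slack 18)
By complementary slackness, a constraint with positive slack has shadow price 0 → ink, press time.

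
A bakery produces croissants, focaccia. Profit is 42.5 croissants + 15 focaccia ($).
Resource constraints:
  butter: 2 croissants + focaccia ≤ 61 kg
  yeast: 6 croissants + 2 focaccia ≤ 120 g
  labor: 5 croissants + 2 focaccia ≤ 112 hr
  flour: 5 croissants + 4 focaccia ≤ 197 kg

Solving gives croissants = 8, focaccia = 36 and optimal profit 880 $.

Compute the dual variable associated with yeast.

Binding: yeast and labor. Non-binding: butter (9 unused), flour (13 unused).
Slack constraints have shadow price 0 (complementary slackness).
From A_Bᵀ y = c: 6·y_yeast + 5·y_labor = 42.5; 2·y_yeast + 2·y_labor = 15.
This yields shadow prices y_yeast = 5, y_labor = 2.5.
Shadow price of yeast = 5.

5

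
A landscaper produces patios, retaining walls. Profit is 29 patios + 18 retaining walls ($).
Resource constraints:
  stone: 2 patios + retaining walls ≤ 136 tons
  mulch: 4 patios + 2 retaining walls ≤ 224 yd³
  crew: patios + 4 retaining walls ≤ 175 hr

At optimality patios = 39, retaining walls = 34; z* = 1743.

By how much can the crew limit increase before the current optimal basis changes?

273

Binding constraints: mulch, crew. The basis is B = [[4,2],[1,4]] with det 14.
Per unit increase in crew, x* moves by d = (-0.1429, 0.2857).
The basis stays optimal until patios reaches 0; allowable increase = 273 hr.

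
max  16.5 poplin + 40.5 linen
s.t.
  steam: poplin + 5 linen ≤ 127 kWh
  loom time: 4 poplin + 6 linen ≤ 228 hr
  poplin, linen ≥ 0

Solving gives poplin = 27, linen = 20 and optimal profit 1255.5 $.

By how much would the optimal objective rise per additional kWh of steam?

4.5

Both steam and loom time are binding at x*.
From A_Bᵀ y = c: 1·y_steam + 4·y_loom time = 16.5; 5·y_steam + 6·y_loom time = 40.5.
→ y_steam = 4.5 and y_loom time = 3.
Shadow price of steam = 4.5.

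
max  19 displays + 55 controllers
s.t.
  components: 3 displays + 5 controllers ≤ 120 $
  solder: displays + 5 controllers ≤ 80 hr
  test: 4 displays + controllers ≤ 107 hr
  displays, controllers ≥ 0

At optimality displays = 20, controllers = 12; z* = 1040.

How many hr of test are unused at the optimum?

test used = 4·20 + 1·12 = 92; slack = 107 − 92 = 15.

15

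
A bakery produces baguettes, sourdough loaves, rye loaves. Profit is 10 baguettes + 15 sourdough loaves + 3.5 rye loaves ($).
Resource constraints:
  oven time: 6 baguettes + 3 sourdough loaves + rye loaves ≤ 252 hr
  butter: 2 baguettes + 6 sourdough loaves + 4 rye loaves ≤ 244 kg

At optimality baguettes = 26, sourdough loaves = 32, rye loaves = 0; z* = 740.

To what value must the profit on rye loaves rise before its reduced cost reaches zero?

Check each constraint at x*: oven time 252/252 (tight); butter 244/244 (tight).
The binding rows give the dual system: 6·y_oven time + 2·y_butter = 10 and 3·y_oven time + 6·y_butter = 15.
Solving: y_oven time = 1, y_butter = 2.
rye loaves enters the basis when its profit ≥ yᵀa₃ = 1·1 + 2·4 = 9.

9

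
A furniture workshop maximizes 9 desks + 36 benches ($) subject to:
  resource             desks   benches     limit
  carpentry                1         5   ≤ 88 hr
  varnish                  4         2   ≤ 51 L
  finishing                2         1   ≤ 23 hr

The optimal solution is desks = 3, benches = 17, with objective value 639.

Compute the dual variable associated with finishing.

Binding: carpentry and finishing. Non-binding: varnish (5 unused).
Slack constraints have shadow price 0 (complementary slackness).
Dual feasibility on the basic columns requires 1·y_carpentry + 2·y_finishing = 9, 5·y_carpentry + 1·y_finishing = 36.
Solving: y_carpentry = 7, y_finishing = 1.
Shadow price of finishing = 1.

1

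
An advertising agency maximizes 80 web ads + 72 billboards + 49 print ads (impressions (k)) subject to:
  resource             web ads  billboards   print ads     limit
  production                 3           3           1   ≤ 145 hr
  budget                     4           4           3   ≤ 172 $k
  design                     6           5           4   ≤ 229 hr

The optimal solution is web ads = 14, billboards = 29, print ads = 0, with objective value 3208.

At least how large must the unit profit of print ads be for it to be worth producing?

At the optimum: production uses 129 of 145 (slack = 16); budget uses 172 of 172 (binding); design uses 229 of 229 (binding).
By complementary slackness, y = 0 for the non-binding constraint.
From A_Bᵀ y = c: 4·y_budget + 6·y_design = 80; 4·y_budget + 5·y_design = 72.
Solving: y_budget = 8, y_design = 8.
print ads enters the basis when its profit ≥ yᵀa₃ = 8·3 + 8·4 = 56.

56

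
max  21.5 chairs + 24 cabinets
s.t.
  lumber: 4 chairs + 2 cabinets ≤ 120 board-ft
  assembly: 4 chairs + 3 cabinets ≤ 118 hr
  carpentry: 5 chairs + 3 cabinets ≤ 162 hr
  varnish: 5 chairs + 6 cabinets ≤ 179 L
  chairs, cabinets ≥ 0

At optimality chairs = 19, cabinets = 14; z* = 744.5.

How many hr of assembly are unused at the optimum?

assembly used = 4·19 + 3·14 = 118; slack = 118 − 118 = 0.

0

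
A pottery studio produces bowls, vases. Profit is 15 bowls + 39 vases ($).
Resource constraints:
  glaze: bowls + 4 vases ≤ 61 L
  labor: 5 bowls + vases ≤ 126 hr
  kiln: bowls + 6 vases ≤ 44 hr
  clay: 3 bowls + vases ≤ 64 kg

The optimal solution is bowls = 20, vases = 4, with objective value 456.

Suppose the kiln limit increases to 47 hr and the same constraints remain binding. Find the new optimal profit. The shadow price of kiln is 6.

474

Δb = 3, so new z* = 456 + (6)·(3) = 456 + 18 = 474.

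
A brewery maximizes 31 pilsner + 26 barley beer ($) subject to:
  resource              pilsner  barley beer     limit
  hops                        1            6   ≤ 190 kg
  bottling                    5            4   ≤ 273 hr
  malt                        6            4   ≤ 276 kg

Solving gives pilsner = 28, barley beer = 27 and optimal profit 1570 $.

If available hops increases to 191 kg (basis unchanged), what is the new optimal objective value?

1571

At the optimum: hops uses 190 of 190 (binding); bottling uses 248 of 273 (slack = 25); malt uses 276 of 276 (binding).
Since bottling is not tight, its dual is 0.
Dual feasibility on the basic columns requires 1·y_hops + 6·y_malt = 31, 6·y_hops + 4·y_malt = 26.
This yields shadow prices y_hops = 1, y_malt = 5.
Δz = y_hops·Δb = 1 × (1) = 1, so new z* = 1570 + 1 = 1571.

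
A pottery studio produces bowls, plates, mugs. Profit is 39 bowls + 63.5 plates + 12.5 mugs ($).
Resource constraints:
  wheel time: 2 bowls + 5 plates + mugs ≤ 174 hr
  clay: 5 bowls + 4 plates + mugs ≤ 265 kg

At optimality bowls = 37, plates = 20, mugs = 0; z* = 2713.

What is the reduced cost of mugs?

-1

At the optimum: wheel time uses 174 of 174 (binding); clay uses 265 of 265 (binding).
Dual feasibility on the basic columns requires 2·y_wheel time + 5·y_clay = 39, 5·y_wheel time + 4·y_clay = 63.5.
This yields shadow prices y_wheel time = 9.5, y_clay = 4.
Reduced cost of mugs: c₃ − yᵀa₃ = 12.5 − (9.5·1 + 4·1) = 12.5 − 13.5 = -1.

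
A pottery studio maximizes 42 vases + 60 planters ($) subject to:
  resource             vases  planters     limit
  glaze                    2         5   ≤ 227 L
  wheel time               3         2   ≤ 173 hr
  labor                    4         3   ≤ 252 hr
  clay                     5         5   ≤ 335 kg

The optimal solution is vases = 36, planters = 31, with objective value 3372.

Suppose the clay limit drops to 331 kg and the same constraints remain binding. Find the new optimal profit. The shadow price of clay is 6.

3348

Δb = -4, so new z* = 3372 + (6)·(-4) = 3372 − 24 = 3348.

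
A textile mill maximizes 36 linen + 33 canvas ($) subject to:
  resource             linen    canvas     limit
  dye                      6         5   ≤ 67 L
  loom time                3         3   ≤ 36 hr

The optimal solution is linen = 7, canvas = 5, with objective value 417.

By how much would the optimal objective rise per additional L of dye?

Both dye and loom time are binding at x*.
Dual feasibility on the basic columns requires 6·y_dye + 3·y_loom time = 36, 5·y_dye + 3·y_loom time = 33.
→ y_dye = 3 and y_loom time = 6.
Shadow price of dye = 3.

3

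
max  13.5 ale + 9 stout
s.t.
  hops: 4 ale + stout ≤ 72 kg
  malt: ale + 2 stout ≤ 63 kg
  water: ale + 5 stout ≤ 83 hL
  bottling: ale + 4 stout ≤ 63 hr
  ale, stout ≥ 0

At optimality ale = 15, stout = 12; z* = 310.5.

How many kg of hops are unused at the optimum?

0

hops used = 4·15 + 1·12 = 72; slack = 72 − 72 = 0.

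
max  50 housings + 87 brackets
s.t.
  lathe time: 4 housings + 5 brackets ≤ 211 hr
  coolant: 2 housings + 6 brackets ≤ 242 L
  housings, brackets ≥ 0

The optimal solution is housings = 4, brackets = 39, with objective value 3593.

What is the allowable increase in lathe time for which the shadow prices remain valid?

Binding constraints: lathe time, coolant. The basis is B = [[4,5],[2,6]] with det 14.
Per unit increase in lathe time, x* moves by d = (0.4286, -0.1429).
The basis stays optimal until brackets reaches 0; allowable increase = 273 hr.

273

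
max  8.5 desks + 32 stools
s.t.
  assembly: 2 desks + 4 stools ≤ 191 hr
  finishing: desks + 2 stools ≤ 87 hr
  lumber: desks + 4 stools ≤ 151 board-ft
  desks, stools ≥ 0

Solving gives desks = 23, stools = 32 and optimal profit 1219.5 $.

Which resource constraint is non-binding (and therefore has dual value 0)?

assembly: 174/191 (slack 17)
finishing: 87/87 (binding)
lumber: 151/151 (binding)
By complementary slackness, a constraint with positive slack has shadow price 0 → assembly.

assembly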